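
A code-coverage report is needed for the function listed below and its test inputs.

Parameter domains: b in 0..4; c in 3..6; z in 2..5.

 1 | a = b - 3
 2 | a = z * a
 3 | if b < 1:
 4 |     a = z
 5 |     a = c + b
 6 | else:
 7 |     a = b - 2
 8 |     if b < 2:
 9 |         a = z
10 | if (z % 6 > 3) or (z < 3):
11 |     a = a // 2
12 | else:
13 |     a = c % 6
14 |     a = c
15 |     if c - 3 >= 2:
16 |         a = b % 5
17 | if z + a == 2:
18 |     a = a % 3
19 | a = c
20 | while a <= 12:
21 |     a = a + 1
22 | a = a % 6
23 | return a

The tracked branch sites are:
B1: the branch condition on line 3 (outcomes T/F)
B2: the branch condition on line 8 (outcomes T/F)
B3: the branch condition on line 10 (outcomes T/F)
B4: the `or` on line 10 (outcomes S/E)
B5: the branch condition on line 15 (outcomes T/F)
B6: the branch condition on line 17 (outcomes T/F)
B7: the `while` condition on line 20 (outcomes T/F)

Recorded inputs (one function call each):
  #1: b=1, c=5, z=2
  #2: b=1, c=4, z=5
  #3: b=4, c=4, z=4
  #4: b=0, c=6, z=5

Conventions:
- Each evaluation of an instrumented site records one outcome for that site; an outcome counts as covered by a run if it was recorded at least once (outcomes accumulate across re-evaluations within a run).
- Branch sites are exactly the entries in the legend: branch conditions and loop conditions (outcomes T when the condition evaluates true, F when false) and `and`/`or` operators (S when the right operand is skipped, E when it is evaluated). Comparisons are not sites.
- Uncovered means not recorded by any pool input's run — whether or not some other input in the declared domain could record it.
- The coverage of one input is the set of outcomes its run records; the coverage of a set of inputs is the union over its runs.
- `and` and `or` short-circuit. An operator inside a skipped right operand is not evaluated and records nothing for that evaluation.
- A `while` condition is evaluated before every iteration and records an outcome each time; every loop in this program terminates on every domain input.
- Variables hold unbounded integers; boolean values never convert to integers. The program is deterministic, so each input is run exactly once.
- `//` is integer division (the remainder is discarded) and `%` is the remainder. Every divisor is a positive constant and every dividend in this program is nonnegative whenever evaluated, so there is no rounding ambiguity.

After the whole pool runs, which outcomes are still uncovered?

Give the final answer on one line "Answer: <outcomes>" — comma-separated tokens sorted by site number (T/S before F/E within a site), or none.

run #1 (b=1, c=5, z=2) runs B1->F, B2->T, B4->E, B3->T, B6->F, B7->T, B7->T, B7->T, B7->T, B7->T, B7->T, B7->T, B7->T, B7->F; records B1=F, B2=T, B3=T, B4=E, B6=F, B7=T, B7=F
run #2 (b=1, c=4, z=5) runs B1->F, B2->T, B4->S, B3->T, B6->F, B7->T, B7->T, B7->T, B7->T, B7->T, B7->T, B7->T, B7->T, B7->T, ...; records B1=F, B2=T, B3=T, B4=S, B6=F, B7=T, B7=F
run #3 (b=4, c=4, z=4) runs B1->F, B2->F, B4->S, B3->T, B6->F, B7->T, B7->T, B7->T, B7->T, B7->T, B7->T, B7->T, B7->T, B7->T, ...; records B1=F, B2=F, B3=T, B4=S, B6=F, B7=T, B7=F
run #4 (b=0, c=6, z=5) runs B1->T, B4->S, B3->T, B6->F, B7->T, B7->T, B7->T, B7->T, B7->T, B7->T, B7->T, B7->F; records B1=T, B3=T, B4=S, B6=F, B7=T, B7=F
union over the pool: B1=T, B1=F, B2=T, B2=F, B3=T, B4=S, B4=E, B6=F, B7=T, B7=F
uncovered (4 of 14): B3=F, B5=T, B5=F, B6=T

Answer: B3=F, B5=T, B5=F, B6=T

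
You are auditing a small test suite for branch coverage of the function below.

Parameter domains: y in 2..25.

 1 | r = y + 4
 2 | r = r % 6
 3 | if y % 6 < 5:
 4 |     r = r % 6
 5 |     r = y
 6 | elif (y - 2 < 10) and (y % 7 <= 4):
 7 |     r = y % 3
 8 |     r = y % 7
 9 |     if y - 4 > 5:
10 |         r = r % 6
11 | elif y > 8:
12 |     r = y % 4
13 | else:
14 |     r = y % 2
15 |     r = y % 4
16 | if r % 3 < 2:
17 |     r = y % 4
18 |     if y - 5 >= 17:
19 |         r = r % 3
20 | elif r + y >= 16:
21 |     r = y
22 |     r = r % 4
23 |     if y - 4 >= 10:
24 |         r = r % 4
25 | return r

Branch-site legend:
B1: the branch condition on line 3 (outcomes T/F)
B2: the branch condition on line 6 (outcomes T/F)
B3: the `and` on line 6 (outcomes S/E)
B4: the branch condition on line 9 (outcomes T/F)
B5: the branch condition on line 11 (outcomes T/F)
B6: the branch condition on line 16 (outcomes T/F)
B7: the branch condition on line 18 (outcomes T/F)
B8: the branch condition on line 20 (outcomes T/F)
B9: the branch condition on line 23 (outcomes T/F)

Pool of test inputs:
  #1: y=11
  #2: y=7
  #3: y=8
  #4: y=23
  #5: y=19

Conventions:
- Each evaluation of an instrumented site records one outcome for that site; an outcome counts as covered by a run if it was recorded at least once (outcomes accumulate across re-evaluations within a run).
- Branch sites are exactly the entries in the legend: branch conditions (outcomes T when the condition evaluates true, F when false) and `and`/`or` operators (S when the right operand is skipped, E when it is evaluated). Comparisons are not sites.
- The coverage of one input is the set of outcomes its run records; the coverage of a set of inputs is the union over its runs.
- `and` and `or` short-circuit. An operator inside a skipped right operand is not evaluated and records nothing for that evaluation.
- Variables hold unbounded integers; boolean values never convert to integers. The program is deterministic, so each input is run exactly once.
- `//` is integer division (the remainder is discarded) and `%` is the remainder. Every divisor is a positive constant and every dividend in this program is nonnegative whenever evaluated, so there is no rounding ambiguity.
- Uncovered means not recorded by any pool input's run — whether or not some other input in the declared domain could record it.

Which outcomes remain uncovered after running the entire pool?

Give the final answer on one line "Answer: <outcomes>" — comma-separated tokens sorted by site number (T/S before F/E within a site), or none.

#1 (y=11) -> B1->F, B3->E, B2->T, B4->T, B6->T, B7->F; covered: B1=F, B2=T, B3=E, B4=T, B6=T, B7=F
#2 (y=7) -> B1->T, B6->T, B7->F; covered: B1=T, B6=T, B7=F
#3 (y=8) -> B1->T, B6->F, B8->T, B9->F; covered: B1=T, B6=F, B8=T, B9=F
#4 (y=23) -> B1->F, B3->S, B2->F, B5->T, B6->T, B7->T; covered: B1=F, B2=F, B3=S, B5=T, B6=T, B7=T
#5 (y=19) -> B1->T, B6->T, B7->F; covered: B1=T, B6=T, B7=F
union over the pool: B1=T, B1=F, B2=T, B2=F, B3=S, B3=E, B4=T, B5=T, B6=T, B6=F, B7=T, B7=F, B8=T, B9=F
uncovered (4 of 18): B4=F, B5=F, B8=F, B9=T

Answer: B4=F, B5=F, B8=F, B9=T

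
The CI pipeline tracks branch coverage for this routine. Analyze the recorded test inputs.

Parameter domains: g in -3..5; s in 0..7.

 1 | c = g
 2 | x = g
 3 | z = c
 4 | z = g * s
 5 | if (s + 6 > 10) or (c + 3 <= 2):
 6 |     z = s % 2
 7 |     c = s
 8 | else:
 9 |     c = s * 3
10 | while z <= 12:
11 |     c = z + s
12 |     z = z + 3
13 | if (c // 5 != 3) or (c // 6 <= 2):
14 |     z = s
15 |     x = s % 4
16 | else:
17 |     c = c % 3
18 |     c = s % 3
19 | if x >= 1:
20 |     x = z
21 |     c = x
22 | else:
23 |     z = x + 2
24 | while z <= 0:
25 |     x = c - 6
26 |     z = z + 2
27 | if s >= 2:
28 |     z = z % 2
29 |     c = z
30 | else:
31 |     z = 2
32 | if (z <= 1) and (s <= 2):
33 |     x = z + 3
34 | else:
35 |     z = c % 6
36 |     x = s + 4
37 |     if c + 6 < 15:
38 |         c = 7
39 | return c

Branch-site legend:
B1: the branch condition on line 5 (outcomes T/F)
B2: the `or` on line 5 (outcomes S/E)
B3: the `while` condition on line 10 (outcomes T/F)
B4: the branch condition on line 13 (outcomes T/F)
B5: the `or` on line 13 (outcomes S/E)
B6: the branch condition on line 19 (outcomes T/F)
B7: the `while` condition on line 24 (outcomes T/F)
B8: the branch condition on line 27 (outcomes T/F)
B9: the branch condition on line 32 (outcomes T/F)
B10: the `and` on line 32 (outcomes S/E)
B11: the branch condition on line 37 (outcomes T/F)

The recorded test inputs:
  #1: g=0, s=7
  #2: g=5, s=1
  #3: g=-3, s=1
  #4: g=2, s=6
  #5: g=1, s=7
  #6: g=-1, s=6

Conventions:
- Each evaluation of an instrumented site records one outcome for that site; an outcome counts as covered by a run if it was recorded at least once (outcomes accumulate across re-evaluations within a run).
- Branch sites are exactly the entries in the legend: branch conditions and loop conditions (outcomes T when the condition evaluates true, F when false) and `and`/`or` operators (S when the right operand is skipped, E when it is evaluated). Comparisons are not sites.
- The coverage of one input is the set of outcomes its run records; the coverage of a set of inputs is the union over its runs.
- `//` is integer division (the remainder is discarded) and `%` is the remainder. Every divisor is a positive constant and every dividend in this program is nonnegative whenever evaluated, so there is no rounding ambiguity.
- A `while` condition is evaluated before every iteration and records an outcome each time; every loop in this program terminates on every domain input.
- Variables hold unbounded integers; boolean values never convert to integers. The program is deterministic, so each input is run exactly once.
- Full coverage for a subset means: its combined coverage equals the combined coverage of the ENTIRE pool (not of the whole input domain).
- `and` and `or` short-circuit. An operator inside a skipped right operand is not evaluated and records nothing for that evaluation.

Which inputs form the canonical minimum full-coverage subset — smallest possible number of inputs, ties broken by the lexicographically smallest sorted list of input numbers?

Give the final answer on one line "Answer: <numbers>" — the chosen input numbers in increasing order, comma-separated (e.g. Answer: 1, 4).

#1 (g=0, s=7) -> B2->S, B1->T, B3->T, B3->T, B3->T, B3->T, B3->F, B5->E, B4->T, B6->T, B7->F, B8->T, B10->E, B9->F, ...; covered: B1=T, B2=S, B3=T, B3=F, B4=T, B5=E, B6=T, B7=F, B8=T, B9=F, B10=E, B11=T
#2 (g=5, s=1) -> B2->E, B1->F, B3->T, B3->T, B3->T, B3->F, B5->S, B4->T, B6->T, B7->F, B8->F, B10->S, B9->F, B11->T; covered: B1=F, B2=E, B3=T, B3=F, B4=T, B5=S, B6=T, B7=F, B8=F, B9=F, B10=S, B11=T
#3 (g=-3, s=1) -> B2->E, B1->T, B3->T, B3->T, B3->T, B3->T, B3->F, B5->S, B4->T, B6->T, B7->F, B8->F, B10->S, B9->F, ...; covered: B1=T, B2=E, B3=T, B3=F, B4=T, B5=S, B6=T, B7=F, B8=F, B9=F, B10=S, B11=T
#4 (g=2, s=6) -> B2->S, B1->T, B3->T, B3->T, B3->T, B3->T, B3->T, B3->F, B5->E, B4->F, B6->T, B7->F, B8->T, B10->E, ...; covered: B1=T, B2=S, B3=T, B3=F, B4=F, B5=E, B6=T, B7=F, B8=T, B9=F, B10=E, B11=T
#5 (g=1, s=7) -> B2->S, B1->T, B3->T, B3->T, B3->T, B3->T, B3->F, B5->E, B4->T, B6->T, B7->F, B8->T, B10->E, B9->F, ...; covered: B1=T, B2=S, B3=T, B3=F, B4=T, B5=E, B6=T, B7=F, B8=T, B9=F, B10=E, B11=T
#6 (g=-1, s=6) -> B2->S, B1->T, B3->T, B3->T, B3->T, B3->T, B3->T, B3->F, B5->E, B4->F, B6->F, B7->F, B8->T, B10->E, ...; covered: B1=T, B2=S, B3=T, B3=F, B4=F, B5=E, B6=F, B7=F, B8=T, B9=F, B10=E, B11=T
together the pool reaches 19 outcomes: B1=T, B1=F, B2=S, B2=E, B3=T, B3=F, B4=T, B4=F, B5=S, B5=E, B6=T, B6=F, B7=F, B8=T, B8=F, B9=F, B10=S, B10=E, B11=T
every size-1 subset falls short of the 19 outcomes (best: 12/19)
size 2: inputs {2, 6} cover all 19 outcomes, and no lexicographically smaller subset of this size does

Answer: 2, 6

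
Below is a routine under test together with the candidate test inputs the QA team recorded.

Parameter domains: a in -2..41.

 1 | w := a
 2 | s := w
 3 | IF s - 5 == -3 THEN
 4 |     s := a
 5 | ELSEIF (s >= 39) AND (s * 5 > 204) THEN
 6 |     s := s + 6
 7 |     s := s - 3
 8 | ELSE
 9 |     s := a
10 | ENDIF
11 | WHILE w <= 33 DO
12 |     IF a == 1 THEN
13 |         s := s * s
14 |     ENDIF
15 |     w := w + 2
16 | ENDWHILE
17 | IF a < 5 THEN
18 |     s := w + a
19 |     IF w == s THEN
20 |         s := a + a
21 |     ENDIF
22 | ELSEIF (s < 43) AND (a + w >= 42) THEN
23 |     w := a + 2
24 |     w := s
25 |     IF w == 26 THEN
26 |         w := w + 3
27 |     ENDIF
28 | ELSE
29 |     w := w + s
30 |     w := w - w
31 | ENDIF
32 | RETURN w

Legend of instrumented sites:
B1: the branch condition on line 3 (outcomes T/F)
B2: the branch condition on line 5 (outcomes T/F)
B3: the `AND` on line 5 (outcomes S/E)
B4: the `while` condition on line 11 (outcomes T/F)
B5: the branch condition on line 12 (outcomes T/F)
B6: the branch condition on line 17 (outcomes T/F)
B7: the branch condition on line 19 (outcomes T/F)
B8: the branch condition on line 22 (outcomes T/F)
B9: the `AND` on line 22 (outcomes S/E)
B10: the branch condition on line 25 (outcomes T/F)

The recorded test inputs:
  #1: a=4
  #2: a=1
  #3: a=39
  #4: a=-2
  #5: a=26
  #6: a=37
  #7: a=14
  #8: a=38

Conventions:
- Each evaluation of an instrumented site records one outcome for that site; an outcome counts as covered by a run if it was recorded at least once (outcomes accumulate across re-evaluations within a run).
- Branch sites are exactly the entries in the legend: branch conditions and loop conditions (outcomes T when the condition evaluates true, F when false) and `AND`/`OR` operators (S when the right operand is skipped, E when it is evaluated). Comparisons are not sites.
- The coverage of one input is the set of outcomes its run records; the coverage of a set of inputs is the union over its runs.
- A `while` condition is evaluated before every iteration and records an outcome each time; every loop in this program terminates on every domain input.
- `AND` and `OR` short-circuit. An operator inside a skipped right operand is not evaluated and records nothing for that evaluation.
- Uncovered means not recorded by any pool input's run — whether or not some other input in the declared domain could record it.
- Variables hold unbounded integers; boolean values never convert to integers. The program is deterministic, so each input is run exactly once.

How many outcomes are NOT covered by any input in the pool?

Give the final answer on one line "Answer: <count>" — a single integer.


test 1 (a=4) fires B1->F, B3->S, B2->F, B4->T, B5->F, B4->T, B5->F, B4->T, B5->F, B4->T, B5->F, B4->T, B5->F, B4->T, ...; hits B1=F, B2=F, B3=S, B4=T, B4=F, B5=F, B6=T, B7=F
test 2 (a=1) fires B1->F, B3->S, B2->F, B4->T, B5->T, B4->T, B5->T, B4->T, B5->T, B4->T, B5->T, B4->T, B5->T, B4->T, ...; hits B1=F, B2=F, B3=S, B4=T, B4=F, B5=T, B6=T, B7=F
test 3 (a=39) fires B1->F, B3->E, B2->F, B4->F, B6->F, B9->E, B8->T, B10->F; hits B1=F, B2=F, B3=E, B4=F, B6=F, B8=T, B9=E, B10=F
test 4 (a=-2) fires B1->F, B3->S, B2->F, B4->T, B5->F, B4->T, B5->F, B4->T, B5->F, B4->T, B5->F, B4->T, B5->F, B4->T, ...; hits B1=F, B2=F, B3=S, B4=T, B4=F, B5=F, B6=T, B7=F
test 5 (a=26) fires B1->F, B3->S, B2->F, B4->T, B5->F, B4->T, B5->F, B4->T, B5->F, B4->T, B5->F, B4->F, B6->F, B9->E, ...; hits B1=F, B2=F, B3=S, B4=T, B4=F, B5=F, B6=F, B8=T, B9=E, B10=T
test 6 (a=37) fires B1->F, B3->S, B2->F, B4->F, B6->F, B9->E, B8->T, B10->F; hits B1=F, B2=F, B3=S, B4=F, B6=F, B8=T, B9=E, B10=F
test 7 (a=14) fires B1->F, B3->S, B2->F, B4->T, B5->F, B4->T, B5->F, B4->T, B5->F, B4->T, B5->F, B4->T, B5->F, B4->T, ...; hits B1=F, B2=F, B3=S, B4=T, B4=F, B5=F, B6=F, B8=T, B9=E, B10=F
test 8 (a=38) fires B1->F, B3->S, B2->F, B4->F, B6->F, B9->E, B8->T, B10->F; hits B1=F, B2=F, B3=S, B4=F, B6=F, B8=T, B9=E, B10=F
union over the pool: B1=F, B2=F, B3=S, B3=E, B4=T, B4=F, B5=T, B5=F, B6=T, B6=F, B7=F, B8=T, B9=E, B10=T, B10=F
uncovered (5 of 20): B1=T, B2=T, B7=T, B8=F, B9=S
Answer: 5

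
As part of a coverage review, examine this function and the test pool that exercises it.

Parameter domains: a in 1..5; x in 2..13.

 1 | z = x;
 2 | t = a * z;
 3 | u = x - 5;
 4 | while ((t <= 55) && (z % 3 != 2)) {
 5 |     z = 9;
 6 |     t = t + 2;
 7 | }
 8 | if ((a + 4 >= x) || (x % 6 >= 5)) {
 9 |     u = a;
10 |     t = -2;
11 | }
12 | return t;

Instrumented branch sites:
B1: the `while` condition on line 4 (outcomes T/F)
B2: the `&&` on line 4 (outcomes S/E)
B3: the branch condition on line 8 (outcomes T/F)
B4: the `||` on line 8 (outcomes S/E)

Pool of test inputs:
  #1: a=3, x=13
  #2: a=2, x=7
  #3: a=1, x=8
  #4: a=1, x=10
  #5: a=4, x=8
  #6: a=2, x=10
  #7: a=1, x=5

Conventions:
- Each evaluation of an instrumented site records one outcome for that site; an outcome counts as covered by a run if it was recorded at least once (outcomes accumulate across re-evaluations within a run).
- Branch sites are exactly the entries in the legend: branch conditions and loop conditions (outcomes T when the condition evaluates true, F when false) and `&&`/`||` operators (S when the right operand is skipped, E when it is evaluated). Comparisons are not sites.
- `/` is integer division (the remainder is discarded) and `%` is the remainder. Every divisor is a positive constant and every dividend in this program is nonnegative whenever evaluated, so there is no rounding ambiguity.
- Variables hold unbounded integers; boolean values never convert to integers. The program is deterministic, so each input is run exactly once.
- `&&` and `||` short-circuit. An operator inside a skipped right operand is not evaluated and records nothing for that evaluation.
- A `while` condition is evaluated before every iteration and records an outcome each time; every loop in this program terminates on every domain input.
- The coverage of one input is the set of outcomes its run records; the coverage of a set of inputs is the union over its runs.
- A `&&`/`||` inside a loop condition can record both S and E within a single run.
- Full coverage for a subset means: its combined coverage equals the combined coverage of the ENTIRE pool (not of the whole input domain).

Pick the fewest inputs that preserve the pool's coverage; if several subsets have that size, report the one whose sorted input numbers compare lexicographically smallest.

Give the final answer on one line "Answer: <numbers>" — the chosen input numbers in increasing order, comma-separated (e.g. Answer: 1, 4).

test 1 (a=3, x=13) fires B2->E, B1->T, B2->E, B1->T, B2->E, B1->T, B2->E, B1->T, B2->E, B1->T, B2->E, B1->T, B2->E, B1->T, ...; hits B1=T, B1=F, B2=S, B2=E, B3=F, B4=E
test 2 (a=2, x=7) fires B2->E, B1->T, B2->E, B1->T, B2->E, B1->T, B2->E, B1->T, B2->E, B1->T, B2->E, B1->T, B2->E, B1->T, ...; hits B1=T, B1=F, B2=S, B2=E, B3=F, B4=E
test 3 (a=1, x=8) fires B2->E, B1->F, B4->E, B3->F; hits B1=F, B2=E, B3=F, B4=E
test 4 (a=1, x=10) fires B2->E, B1->T, B2->E, B1->T, B2->E, B1->T, B2->E, B1->T, B2->E, B1->T, B2->E, B1->T, B2->E, B1->T, ...; hits B1=T, B1=F, B2=S, B2=E, B3=F, B4=E
test 5 (a=4, x=8) fires B2->E, B1->F, B4->S, B3->T; hits B1=F, B2=E, B3=T, B4=S
test 6 (a=2, x=10) fires B2->E, B1->T, B2->E, B1->T, B2->E, B1->T, B2->E, B1->T, B2->E, B1->T, B2->E, B1->T, B2->E, B1->T, ...; hits B1=T, B1=F, B2=S, B2=E, B3=F, B4=E
test 7 (a=1, x=5) fires B2->E, B1->F, B4->S, B3->T; hits B1=F, B2=E, B3=T, B4=S
pool-wide coverage (8 outcomes): B1=T, B1=F, B2=S, B2=E, B3=T, B3=F, B4=S, B4=E
every size-1 subset falls short of the 8 outcomes (best: 6/8)
size 2: inputs {1, 5} cover all 8 outcomes, and no lexicographically smaller subset of this size does

Answer: 1, 5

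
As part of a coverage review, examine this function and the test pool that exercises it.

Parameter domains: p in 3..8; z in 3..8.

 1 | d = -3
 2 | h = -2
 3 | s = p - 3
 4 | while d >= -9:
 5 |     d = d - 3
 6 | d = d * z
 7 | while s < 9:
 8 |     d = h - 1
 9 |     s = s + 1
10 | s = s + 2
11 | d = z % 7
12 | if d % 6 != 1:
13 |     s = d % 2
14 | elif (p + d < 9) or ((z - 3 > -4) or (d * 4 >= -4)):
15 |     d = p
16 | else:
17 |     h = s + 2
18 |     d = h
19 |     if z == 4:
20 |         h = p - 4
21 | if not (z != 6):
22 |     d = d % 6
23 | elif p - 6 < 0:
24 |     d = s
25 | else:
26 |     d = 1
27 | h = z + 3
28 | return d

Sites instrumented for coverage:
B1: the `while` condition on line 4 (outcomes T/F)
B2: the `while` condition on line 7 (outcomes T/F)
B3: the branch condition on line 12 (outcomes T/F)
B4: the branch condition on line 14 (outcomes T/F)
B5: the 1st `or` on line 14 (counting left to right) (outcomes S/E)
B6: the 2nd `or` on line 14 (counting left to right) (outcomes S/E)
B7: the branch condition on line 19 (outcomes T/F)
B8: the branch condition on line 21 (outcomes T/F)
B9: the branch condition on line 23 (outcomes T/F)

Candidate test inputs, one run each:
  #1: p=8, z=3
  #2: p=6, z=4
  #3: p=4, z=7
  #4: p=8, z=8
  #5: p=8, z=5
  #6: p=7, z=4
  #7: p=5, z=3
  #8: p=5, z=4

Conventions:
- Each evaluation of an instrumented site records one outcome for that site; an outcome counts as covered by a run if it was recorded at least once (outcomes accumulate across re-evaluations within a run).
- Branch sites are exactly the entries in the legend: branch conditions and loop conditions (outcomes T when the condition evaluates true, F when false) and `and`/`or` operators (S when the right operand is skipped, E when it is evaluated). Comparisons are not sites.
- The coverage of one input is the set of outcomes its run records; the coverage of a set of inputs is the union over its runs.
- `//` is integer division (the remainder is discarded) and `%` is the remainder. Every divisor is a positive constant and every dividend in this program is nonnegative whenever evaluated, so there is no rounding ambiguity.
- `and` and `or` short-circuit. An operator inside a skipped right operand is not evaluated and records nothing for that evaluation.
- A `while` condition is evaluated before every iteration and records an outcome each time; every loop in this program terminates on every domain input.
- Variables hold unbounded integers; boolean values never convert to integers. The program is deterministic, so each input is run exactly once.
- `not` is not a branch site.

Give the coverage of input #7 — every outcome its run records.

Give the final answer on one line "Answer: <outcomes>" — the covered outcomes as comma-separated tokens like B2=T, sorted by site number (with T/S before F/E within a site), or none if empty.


Event log for input #7 (p=5, z=3):
  B1->T, B1->T, B1->T, B1->F, B2->T, B2->T, B2->T, B2->T, B2->T, B2->T
  B2->T, B2->F, B3->T, B8->F, B9->T
collecting distinct outcomes: B1=T, B1=F, B2=T, B2=F, B3=T, B8=F, B9=T
Answer: B1=T, B1=F, B2=T, B2=F, B3=T, B8=F, B9=T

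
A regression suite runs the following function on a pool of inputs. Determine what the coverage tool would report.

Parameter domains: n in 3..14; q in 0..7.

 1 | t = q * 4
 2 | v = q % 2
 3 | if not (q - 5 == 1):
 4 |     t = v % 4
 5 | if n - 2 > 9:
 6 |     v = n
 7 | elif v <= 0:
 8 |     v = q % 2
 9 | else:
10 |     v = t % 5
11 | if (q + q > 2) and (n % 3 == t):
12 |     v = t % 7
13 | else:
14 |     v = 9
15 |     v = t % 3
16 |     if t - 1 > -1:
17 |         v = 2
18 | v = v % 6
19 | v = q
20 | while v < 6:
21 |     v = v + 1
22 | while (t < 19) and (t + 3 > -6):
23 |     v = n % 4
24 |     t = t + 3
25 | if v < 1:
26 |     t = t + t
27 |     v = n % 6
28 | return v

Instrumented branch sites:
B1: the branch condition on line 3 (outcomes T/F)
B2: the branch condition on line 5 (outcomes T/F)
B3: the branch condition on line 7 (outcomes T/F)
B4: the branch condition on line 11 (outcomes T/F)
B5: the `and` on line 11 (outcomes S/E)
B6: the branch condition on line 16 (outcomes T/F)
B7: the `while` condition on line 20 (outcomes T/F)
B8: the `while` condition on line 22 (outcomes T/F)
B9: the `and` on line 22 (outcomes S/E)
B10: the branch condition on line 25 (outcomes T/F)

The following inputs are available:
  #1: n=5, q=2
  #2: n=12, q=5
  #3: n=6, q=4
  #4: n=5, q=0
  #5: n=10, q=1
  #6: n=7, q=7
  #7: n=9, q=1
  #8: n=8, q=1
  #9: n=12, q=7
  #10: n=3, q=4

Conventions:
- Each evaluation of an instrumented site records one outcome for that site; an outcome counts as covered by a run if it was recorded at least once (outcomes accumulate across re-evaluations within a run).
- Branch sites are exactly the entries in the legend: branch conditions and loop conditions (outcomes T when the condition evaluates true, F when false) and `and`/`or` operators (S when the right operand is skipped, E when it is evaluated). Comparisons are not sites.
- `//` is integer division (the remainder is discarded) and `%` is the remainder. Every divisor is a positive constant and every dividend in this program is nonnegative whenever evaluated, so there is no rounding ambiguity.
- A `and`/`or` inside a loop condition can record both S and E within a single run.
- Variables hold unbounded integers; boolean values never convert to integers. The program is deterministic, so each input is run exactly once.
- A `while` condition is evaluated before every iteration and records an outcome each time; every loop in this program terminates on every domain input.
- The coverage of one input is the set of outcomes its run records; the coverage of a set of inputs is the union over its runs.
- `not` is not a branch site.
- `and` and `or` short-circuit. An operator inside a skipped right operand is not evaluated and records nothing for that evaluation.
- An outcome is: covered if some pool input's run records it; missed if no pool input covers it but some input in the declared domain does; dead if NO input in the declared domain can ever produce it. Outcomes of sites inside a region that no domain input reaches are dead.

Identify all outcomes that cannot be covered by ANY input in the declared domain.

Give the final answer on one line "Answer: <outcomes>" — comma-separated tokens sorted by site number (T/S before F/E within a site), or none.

checking every outcome against all 96 domain inputs:
  reachable outcomes have witnesses, e.g. B1=T (e.g. n=3, q=0), B1=F (e.g. n=3, q=6), B2=T (e.g. n=12, q=0), B2=F (e.g. n=3, q=0)

Answer: none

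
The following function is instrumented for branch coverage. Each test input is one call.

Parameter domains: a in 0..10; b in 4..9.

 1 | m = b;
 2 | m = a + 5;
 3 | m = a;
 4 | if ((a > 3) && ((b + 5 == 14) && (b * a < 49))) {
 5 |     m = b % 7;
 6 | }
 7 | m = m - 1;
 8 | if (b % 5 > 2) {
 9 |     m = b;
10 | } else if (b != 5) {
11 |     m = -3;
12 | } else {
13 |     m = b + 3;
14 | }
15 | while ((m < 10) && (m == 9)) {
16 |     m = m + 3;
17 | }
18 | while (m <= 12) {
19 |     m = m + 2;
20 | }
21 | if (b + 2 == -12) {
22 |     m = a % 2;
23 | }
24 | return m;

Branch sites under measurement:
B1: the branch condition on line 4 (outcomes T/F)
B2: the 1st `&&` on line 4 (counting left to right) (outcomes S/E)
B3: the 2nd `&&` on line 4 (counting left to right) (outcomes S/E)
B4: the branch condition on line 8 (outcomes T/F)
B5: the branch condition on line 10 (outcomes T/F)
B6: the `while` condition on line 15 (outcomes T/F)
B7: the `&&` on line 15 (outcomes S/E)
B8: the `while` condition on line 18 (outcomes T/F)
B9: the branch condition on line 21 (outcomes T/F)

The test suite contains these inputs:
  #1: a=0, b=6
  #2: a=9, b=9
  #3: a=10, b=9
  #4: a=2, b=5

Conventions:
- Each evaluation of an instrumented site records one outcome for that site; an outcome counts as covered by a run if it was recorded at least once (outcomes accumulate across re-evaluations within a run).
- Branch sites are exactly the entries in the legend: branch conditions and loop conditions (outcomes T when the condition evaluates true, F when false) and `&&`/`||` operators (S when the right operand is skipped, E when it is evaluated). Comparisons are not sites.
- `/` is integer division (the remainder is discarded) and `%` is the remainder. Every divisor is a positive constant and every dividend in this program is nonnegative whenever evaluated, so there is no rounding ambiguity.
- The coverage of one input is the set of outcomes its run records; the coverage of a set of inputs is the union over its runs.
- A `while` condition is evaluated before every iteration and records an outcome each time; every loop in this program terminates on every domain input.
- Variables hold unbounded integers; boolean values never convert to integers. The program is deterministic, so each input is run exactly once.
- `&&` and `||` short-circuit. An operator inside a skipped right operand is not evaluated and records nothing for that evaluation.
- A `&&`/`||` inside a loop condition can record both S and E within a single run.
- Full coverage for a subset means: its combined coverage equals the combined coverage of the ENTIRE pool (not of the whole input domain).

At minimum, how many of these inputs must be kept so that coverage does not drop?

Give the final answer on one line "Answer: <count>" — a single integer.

input #1, a=0, b=6: events B2->S, B1->F, B4->F, B5->T, B7->E, B6->F, B8->T, B8->T, B8->T, B8->T, B8->T, B8->T, B8->T, B8->T, ...; outcomes B1=F, B2=S, B4=F, B5=T, B6=F, B7=E, B8=T, B8=F, B9=F
input #2, a=9, b=9: events B2->E, B3->E, B1->F, B4->T, B7->E, B6->T, B7->S, B6->F, B8->T, B8->F, B9->F; outcomes B1=F, B2=E, B3=E, B4=T, B6=T, B6=F, B7=S, B7=E, B8=T, B8=F, B9=F
input #3, a=10, b=9: events B2->E, B3->E, B1->F, B4->T, B7->E, B6->T, B7->S, B6->F, B8->T, B8->F, B9->F; outcomes B1=F, B2=E, B3=E, B4=T, B6=T, B6=F, B7=S, B7=E, B8=T, B8=F, B9=F
input #4, a=2, b=5: events B2->S, B1->F, B4->F, B5->F, B7->E, B6->F, B8->T, B8->T, B8->T, B8->F, B9->F; outcomes B1=F, B2=S, B4=F, B5=F, B6=F, B7=E, B8=T, B8=F, B9=F
union over all inputs: B1=F, B2=S, B2=E, B3=E, B4=T, B4=F, B5=T, B5=F, B6=T, B6=F, B7=S, B7=E, B8=T, B8=F, B9=F (15 outcomes)
size 1 is not enough: best union over all size-1 subsets is 11/15
size 2 is not enough: best union over all size-2 subsets is 14/15
size 3: inputs {1, 2, 4} cover all 15 outcomes, and no lexicographically smaller subset of this size does

Answer: 3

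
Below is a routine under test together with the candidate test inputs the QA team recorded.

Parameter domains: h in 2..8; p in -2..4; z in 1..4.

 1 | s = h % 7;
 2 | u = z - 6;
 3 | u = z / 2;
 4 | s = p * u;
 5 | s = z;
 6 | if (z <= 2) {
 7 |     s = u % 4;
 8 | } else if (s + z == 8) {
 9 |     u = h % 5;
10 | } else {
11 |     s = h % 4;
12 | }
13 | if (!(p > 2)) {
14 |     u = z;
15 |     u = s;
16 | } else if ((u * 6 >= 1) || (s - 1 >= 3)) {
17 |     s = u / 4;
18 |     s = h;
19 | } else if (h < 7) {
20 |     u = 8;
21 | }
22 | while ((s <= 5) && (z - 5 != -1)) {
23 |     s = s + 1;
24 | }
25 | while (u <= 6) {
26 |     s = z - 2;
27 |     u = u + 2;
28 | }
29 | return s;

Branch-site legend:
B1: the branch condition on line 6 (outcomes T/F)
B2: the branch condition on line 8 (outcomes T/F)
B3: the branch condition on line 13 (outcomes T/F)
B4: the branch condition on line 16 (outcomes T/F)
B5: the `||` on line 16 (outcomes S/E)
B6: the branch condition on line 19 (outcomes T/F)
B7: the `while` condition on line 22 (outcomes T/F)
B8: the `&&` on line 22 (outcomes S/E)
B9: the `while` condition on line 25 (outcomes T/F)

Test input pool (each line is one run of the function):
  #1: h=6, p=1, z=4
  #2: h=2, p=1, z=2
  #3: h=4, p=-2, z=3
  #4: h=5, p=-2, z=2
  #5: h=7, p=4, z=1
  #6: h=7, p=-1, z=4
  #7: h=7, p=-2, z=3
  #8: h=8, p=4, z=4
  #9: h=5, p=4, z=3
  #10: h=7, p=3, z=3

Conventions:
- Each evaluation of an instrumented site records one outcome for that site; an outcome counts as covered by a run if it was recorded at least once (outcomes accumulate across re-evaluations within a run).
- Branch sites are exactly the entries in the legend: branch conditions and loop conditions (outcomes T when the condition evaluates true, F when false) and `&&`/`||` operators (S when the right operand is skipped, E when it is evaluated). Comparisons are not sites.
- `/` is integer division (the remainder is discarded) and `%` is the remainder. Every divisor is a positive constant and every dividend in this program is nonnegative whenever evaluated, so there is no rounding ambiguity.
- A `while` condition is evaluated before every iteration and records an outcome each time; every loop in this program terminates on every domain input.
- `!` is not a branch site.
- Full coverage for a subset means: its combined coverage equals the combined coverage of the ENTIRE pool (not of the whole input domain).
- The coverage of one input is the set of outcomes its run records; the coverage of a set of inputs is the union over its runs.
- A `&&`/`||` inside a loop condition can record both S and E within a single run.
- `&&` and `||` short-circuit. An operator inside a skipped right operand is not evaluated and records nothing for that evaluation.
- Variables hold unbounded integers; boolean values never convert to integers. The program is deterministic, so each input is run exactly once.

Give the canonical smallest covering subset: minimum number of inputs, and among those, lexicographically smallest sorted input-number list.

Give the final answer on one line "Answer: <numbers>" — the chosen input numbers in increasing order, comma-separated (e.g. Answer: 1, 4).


test 1 (h=6, p=1, z=4) fires B1->F, B2->T, B3->T, B8->E, B7->F, B9->T, B9->T, B9->F; hits B1=F, B2=T, B3=T, B7=F, B8=E, B9=T, B9=F
test 2 (h=2, p=1, z=2) fires B1->T, B3->T, B8->E, B7->T, B8->E, B7->T, B8->E, B7->T, B8->E, B7->T, B8->E, B7->T, B8->S, B7->F, ...; hits B1=T, B3=T, B7=T, B7=F, B8=S, B8=E, B9=T, B9=F
test 3 (h=4, p=-2, z=3) fires B1->F, B2->F, B3->T, B8->E, B7->T, B8->E, B7->T, B8->E, B7->T, B8->E, B7->T, B8->E, B7->T, B8->E, ...; hits B1=F, B2=F, B3=T, B7=T, B7=F, B8=S, B8=E, B9=T, B9=F
test 4 (h=5, p=-2, z=2) fires B1->T, B3->T, B8->E, B7->T, B8->E, B7->T, B8->E, B7->T, B8->E, B7->T, B8->E, B7->T, B8->S, B7->F, ...; hits B1=T, B3=T, B7=T, B7=F, B8=S, B8=E, B9=T, B9=F
test 5 (h=7, p=4, z=1) fires B1->T, B3->F, B5->E, B4->F, B6->F, B8->E, B7->T, B8->E, B7->T, B8->E, B7->T, B8->E, B7->T, B8->E, ...; hits B1=T, B3=F, B4=F, B5=E, B6=F, B7=T, B7=F, B8=S, B8=E, B9=T, B9=F
test 6 (h=7, p=-1, z=4) fires B1->F, B2->T, B3->T, B8->E, B7->F, B9->T, B9->T, B9->F; hits B1=F, B2=T, B3=T, B7=F, B8=E, B9=T, B9=F
test 7 (h=7, p=-2, z=3) fires B1->F, B2->F, B3->T, B8->E, B7->T, B8->E, B7->T, B8->E, B7->T, B8->S, B7->F, B9->T, B9->T, B9->F; hits B1=F, B2=F, B3=T, B7=T, B7=F, B8=S, B8=E, B9=T, B9=F
test 8 (h=8, p=4, z=4) fires B1->F, B2->T, B3->F, B5->S, B4->T, B8->S, B7->F, B9->T, B9->T, B9->F; hits B1=F, B2=T, B3=F, B4=T, B5=S, B7=F, B8=S, B9=T, B9=F
test 9 (h=5, p=4, z=3) fires B1->F, B2->F, B3->F, B5->S, B4->T, B8->E, B7->T, B8->S, B7->F, B9->T, B9->T, B9->T, B9->F; hits B1=F, B2=F, B3=F, B4=T, B5=S, B7=T, B7=F, B8=S, B8=E, B9=T, B9=F
test 10 (h=7, p=3, z=3) fires B1->F, B2->F, B3->F, B5->S, B4->T, B8->S, B7->F, B9->T, B9->T, B9->T, B9->F; hits B1=F, B2=F, B3=F, B4=T, B5=S, B7=F, B8=S, B9=T, B9=F
together the pool reaches 17 outcomes: B1=T, B1=F, B2=T, B2=F, B3=T, B3=F, B4=T, B4=F, B5=S, B5=E, B6=F, B7=T, B7=F, B8=S, B8=E, B9=T, B9=F
no size-1 subset reaches all 17 outcomes (best union: 11/17)
no size-2 subset reaches all 17 outcomes (best union: 15/17)
size 3: inputs {1, 5, 9} cover all 17 outcomes, and no lexicographically smaller subset of this size does
Answer: 1, 5, 9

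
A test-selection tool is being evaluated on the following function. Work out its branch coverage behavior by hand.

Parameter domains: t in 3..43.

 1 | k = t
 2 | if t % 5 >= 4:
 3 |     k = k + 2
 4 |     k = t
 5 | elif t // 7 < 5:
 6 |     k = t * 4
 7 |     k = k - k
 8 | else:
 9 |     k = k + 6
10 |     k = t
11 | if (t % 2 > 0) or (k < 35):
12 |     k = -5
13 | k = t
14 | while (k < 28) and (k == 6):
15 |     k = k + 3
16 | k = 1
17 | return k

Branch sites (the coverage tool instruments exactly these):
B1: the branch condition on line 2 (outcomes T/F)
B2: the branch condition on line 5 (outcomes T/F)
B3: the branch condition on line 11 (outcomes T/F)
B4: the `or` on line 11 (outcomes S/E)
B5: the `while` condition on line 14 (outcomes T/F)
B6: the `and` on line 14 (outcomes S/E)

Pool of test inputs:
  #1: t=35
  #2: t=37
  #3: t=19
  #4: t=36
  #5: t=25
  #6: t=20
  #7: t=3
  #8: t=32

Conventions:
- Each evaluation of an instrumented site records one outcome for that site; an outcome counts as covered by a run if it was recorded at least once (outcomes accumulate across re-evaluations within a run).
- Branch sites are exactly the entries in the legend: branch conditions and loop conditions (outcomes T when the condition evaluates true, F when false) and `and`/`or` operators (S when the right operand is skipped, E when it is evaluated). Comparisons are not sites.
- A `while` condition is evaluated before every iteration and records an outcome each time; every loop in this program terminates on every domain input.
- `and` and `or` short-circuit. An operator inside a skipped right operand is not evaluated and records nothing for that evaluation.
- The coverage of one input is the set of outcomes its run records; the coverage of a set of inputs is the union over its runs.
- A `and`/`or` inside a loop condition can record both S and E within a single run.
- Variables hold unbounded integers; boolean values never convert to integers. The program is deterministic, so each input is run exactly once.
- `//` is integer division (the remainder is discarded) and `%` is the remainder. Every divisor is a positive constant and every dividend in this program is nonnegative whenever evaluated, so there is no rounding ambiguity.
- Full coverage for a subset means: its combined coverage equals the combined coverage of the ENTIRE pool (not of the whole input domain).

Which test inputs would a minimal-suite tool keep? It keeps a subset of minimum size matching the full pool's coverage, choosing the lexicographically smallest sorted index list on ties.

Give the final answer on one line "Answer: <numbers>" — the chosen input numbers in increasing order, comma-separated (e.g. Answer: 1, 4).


input #1 (t=35): events B1->F, B2->F, B4->S, B3->T, B6->S, B5->F; covers B1=F, B2=F, B3=T, B4=S, B5=F, B6=S
input #2 (t=37): events B1->F, B2->F, B4->S, B3->T, B6->S, B5->F; covers B1=F, B2=F, B3=T, B4=S, B5=F, B6=S
input #3 (t=19): events B1->T, B4->S, B3->T, B6->E, B5->F; covers B1=T, B3=T, B4=S, B5=F, B6=E
input #4 (t=36): events B1->F, B2->F, B4->E, B3->F, B6->S, B5->F; covers B1=F, B2=F, B3=F, B4=E, B5=F, B6=S
input #5 (t=25): events B1->F, B2->T, B4->S, B3->T, B6->E, B5->F; covers B1=F, B2=T, B3=T, B4=S, B5=F, B6=E
input #6 (t=20): events B1->F, B2->T, B4->E, B3->T, B6->E, B5->F; covers B1=F, B2=T, B3=T, B4=E, B5=F, B6=E
input #7 (t=3): events B1->F, B2->T, B4->S, B3->T, B6->E, B5->F; covers B1=F, B2=T, B3=T, B4=S, B5=F, B6=E
input #8 (t=32): events B1->F, B2->T, B4->E, B3->T, B6->S, B5->F; covers B1=F, B2=T, B3=T, B4=E, B5=F, B6=S
together the pool reaches 11 outcomes: B1=T, B1=F, B2=T, B2=F, B3=T, B3=F, B4=S, B4=E, B5=F, B6=S, B6=E
every size-1 subset falls short of the 11 outcomes (best: 6/11)
every size-2 subset falls short of the 11 outcomes (best: 10/11)
size 3: inputs {3, 4, 5} cover all 11 outcomes, and no lexicographically smaller subset of this size does
Answer: 3, 4, 5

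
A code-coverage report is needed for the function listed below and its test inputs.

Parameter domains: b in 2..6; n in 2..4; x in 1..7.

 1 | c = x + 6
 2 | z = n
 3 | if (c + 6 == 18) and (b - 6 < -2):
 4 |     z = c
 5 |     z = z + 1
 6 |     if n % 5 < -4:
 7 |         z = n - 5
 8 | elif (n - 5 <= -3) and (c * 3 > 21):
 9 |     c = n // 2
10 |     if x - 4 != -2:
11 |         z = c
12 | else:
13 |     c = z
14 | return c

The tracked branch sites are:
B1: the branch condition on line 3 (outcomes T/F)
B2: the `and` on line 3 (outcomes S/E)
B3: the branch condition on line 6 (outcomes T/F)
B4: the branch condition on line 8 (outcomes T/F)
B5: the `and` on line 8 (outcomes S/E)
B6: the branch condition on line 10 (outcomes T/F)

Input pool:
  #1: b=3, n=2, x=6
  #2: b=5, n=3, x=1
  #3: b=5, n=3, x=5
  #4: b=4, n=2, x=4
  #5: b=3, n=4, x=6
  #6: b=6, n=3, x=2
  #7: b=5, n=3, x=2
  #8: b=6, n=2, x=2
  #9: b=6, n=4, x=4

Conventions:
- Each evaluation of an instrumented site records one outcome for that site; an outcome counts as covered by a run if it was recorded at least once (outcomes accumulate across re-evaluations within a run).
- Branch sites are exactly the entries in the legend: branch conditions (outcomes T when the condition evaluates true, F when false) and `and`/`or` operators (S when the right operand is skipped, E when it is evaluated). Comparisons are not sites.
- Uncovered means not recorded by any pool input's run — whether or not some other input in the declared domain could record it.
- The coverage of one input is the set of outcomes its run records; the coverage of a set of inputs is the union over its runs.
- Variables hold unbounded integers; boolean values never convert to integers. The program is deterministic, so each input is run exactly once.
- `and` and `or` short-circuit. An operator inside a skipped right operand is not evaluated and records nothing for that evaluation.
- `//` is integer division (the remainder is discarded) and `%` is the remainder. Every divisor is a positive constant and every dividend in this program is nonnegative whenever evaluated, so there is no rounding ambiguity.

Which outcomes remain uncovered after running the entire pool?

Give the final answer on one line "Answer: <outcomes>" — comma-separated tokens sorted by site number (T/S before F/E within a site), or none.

run #1 (b=3, n=2, x=6) records B1=T, B2=E, B3=F
run #2 (b=5, n=3, x=1) records B1=F, B2=S, B4=F, B5=S
run #3 (b=5, n=3, x=5) records B1=F, B2=S, B4=F, B5=S
run #4 (b=4, n=2, x=4) records B1=F, B2=S, B4=T, B5=E, B6=T
run #5 (b=3, n=4, x=6) records B1=T, B2=E, B3=F
run #6 (b=6, n=3, x=2) records B1=F, B2=S, B4=F, B5=S
run #7 (b=5, n=3, x=2) records B1=F, B2=S, B4=F, B5=S
run #8 (b=6, n=2, x=2) records B1=F, B2=S, B4=T, B5=E, B6=F
run #9 (b=6, n=4, x=4) records B1=F, B2=S, B4=F, B5=S
union over the pool: B1=T, B1=F, B2=S, B2=E, B3=F, B4=T, B4=F, B5=S, B5=E, B6=T, B6=F
uncovered (1 of 12): B3=T

Answer: B3=T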